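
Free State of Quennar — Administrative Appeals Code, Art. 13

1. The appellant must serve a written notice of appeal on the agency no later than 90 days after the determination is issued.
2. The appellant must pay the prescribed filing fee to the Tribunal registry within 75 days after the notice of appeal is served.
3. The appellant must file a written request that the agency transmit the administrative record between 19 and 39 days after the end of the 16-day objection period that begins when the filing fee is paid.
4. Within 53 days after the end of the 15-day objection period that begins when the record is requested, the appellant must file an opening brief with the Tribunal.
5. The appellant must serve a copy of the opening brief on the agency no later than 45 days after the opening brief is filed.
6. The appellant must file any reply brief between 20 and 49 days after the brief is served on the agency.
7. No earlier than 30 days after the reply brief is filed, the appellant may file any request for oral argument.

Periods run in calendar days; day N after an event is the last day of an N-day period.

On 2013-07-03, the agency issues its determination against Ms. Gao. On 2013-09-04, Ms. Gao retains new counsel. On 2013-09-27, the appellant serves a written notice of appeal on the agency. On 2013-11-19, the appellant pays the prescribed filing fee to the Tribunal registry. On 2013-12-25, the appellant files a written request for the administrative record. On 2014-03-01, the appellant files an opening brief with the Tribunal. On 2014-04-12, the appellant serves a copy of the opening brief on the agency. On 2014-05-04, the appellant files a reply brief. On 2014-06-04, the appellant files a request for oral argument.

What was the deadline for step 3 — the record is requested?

2014-01-13

The filing fee is paid on 2013-11-19; the 16-day objection period therefore ends 2013-12-05, and step 3 runs from that date. The window is 19–39 days after 2013-12-05; it closes on 2014-01-13.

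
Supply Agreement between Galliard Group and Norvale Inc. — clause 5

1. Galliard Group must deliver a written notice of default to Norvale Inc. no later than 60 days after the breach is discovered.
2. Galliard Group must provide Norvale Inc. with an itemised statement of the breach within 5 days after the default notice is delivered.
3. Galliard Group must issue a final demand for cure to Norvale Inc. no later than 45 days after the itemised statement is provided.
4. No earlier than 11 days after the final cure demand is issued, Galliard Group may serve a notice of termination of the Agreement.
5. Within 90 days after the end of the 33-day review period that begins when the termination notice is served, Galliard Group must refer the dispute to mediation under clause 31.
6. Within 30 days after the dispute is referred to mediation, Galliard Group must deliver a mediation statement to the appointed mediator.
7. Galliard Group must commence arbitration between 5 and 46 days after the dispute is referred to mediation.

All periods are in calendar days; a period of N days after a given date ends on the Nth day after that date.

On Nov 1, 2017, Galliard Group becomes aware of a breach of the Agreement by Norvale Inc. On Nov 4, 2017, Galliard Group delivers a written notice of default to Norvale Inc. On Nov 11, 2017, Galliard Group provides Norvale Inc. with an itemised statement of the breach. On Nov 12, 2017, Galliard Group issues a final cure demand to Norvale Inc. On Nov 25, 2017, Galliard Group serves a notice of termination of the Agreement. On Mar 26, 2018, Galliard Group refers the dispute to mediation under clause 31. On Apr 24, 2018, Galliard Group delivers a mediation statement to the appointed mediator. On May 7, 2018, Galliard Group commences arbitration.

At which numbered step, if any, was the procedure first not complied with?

(1) due by Nov 1, 2017 + 60 days = Dec 31, 2017; done Nov 4, 2017 — timely.
(2) due by Nov 4, 2017 + 5 days = Nov 9, 2017; done Nov 11, 2017 — 2 days late.
That is the first point of non-compliance.

Step 2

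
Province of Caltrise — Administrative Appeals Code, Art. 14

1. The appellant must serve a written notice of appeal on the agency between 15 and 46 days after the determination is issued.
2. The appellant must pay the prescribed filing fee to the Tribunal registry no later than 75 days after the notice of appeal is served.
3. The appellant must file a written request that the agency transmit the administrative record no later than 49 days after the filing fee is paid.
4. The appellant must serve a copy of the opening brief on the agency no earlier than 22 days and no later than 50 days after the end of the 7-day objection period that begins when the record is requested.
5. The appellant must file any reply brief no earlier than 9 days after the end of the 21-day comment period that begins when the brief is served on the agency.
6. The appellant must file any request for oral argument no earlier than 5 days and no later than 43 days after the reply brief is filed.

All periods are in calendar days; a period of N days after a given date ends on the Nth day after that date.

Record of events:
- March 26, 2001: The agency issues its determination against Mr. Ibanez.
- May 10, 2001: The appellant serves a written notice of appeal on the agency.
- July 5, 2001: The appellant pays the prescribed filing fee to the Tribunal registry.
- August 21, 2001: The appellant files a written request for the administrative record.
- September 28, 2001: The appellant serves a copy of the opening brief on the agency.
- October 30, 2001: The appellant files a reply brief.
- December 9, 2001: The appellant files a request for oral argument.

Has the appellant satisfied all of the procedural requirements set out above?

Step 1 — 15 and 46 days from March 26, 2001 (when the determination is issued) are April 10, 2001 and May 11, 2001 respectively; May 10, 2001 falls inside that range.
Step 2 — counting 75 days from May 10, 2001 (when the notice of appeal is served) gives a deadline of July 24, 2001; July 5, 2001 is within that limit.
Step 3 — counting 49 days from July 5, 2001 (when the filing fee is paid) gives a deadline of August 23, 2001; August 21, 2001 is within that limit.
Step 4 — 22 and 50 days from August 28, 2001 (end of the 7-day objection period, which began when the record is requested on August 21, 2001) are September 19, 2001 and October 17, 2001 respectively; done September 28, 2001 — within the window.
Step 5 — must wait 9 days from October 19, 2001 (end of the 21-day comment period, which began when the brief is served on the agency on September 28, 2001), so not before October 28, 2001; done October 30, 2001 — permitted.
Step 6 — 5 and 43 days from October 30, 2001 (when the reply brief is filed) are November 4, 2001 and December 12, 2001 respectively; December 9, 2001 falls inside that range.

Yes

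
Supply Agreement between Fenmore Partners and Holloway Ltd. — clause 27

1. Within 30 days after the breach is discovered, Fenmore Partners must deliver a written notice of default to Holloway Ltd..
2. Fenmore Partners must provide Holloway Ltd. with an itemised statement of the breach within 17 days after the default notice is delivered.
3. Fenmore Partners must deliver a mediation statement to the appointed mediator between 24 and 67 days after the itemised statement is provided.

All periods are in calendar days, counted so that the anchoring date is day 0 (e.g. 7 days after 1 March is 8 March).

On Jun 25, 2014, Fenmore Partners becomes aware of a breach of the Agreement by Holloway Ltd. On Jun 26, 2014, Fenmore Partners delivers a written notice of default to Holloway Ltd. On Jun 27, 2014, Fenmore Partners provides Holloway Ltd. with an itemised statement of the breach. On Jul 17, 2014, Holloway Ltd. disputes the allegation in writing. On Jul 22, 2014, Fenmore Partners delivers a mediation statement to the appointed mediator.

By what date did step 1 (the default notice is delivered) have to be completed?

Step 1 runs from Jun 25, 2014, when the breach is discovered. 30 days after Jun 25, 2014 is Jul 25, 2014.

Jul 25, 2014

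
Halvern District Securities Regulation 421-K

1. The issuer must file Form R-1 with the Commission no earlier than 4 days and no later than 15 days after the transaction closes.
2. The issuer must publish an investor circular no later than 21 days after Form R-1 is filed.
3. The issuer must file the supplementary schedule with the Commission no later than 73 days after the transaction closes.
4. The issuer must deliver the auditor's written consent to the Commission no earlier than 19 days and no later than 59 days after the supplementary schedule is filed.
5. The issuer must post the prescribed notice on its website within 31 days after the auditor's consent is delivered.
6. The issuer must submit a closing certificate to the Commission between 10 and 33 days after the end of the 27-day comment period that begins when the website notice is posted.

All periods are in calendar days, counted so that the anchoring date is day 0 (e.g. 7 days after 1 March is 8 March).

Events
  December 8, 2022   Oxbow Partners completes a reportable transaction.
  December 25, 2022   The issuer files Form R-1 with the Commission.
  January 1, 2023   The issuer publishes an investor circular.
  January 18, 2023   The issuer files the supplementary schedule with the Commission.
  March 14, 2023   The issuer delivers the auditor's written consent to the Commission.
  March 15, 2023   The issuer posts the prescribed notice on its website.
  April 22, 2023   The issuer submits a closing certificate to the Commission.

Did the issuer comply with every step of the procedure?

(1) the permitted window runs from December 8, 2022 + 4 = December 12, 2022 to December 8, 2022 + 15 = December 23, 2022; December 25, 2022 is 2 days past the end of the window.

No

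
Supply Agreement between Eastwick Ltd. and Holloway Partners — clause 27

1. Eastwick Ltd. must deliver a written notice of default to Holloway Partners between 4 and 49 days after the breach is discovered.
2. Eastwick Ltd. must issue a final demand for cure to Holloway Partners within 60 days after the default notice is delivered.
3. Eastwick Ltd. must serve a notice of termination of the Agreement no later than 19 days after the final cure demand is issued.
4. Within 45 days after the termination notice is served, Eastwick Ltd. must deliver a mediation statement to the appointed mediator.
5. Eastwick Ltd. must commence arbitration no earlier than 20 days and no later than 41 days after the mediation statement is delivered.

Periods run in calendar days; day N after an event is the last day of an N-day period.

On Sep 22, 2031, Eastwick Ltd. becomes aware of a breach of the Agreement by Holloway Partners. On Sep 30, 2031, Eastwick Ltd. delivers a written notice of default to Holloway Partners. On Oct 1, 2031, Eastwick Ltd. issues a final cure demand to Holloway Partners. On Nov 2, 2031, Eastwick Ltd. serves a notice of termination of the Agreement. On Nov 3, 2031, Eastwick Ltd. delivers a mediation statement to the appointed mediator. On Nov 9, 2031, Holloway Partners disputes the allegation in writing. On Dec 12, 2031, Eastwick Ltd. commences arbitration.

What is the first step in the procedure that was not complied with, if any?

Step 3

(1) the permitted window runs from Sep 22, 2031 + 4 = Sep 26, 2031 to Sep 22, 2031 + 49 = Nov 10, 2031; done Sep 30, 2031, which is between those dates.
(2) due by Sep 30, 2031 + 60 days = Nov 29, 2031; done Oct 1, 2031 — timely.
(3) due by Oct 1, 2031 + 19 days = Oct 20, 2031; done Nov 2, 2031 — 13 days late.
Later steps need not be reached.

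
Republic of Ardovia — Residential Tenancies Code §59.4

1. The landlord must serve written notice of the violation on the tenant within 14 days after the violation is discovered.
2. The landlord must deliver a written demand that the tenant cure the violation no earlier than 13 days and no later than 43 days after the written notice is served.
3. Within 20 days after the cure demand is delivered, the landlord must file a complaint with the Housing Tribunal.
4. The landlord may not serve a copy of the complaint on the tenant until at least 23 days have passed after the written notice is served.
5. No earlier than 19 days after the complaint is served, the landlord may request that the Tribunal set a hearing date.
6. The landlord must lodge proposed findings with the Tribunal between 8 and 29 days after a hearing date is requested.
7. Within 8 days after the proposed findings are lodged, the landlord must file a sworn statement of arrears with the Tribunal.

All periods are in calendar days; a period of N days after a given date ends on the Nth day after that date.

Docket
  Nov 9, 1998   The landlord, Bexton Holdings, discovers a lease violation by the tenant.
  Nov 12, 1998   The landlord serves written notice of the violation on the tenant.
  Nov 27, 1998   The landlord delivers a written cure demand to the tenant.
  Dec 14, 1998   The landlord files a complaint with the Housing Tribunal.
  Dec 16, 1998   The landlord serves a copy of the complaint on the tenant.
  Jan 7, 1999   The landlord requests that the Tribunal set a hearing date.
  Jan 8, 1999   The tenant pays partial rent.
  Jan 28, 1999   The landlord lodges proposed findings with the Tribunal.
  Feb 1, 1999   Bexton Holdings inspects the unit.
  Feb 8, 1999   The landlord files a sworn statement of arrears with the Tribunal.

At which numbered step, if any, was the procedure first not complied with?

Step 1 — counting 14 days from Nov 9, 1998 (when the violation is discovered) gives a deadline of Nov 23, 1998; done Nov 12, 1998 — timely.
Step 2 — 13 and 43 days from Nov 12, 1998 (when the written notice is served) are Nov 25, 1998 and Dec 25, 1998 respectively; Nov 27, 1998 falls inside that range.
Step 3 — counting 20 days from Nov 27, 1998 (when the cure demand is delivered) gives a deadline of Dec 17, 1998; Dec 14, 1998 is within that limit.
Step 4 — must wait 23 days from Nov 12, 1998 (when the written notice is served), so not before Dec 5, 1998; done Dec 16, 1998 — permitted.
Step 5 — must wait 19 days from Dec 16, 1998 (when the complaint is served), so not before Jan 4, 1999; done Jan 7, 1999, after the minimum wait.
Step 6 — 8 and 29 days from Jan 7, 1999 (when a hearing date is requested) are Jan 15, 1999 and Feb 5, 1999 respectively; Jan 28, 1999 falls inside that range.
Step 7 — counting 8 days from Jan 28, 1999 (when the proposed findings are lodged) gives a deadline of Feb 5, 1999; done Feb 8, 1999 — 3 days late.

Step 7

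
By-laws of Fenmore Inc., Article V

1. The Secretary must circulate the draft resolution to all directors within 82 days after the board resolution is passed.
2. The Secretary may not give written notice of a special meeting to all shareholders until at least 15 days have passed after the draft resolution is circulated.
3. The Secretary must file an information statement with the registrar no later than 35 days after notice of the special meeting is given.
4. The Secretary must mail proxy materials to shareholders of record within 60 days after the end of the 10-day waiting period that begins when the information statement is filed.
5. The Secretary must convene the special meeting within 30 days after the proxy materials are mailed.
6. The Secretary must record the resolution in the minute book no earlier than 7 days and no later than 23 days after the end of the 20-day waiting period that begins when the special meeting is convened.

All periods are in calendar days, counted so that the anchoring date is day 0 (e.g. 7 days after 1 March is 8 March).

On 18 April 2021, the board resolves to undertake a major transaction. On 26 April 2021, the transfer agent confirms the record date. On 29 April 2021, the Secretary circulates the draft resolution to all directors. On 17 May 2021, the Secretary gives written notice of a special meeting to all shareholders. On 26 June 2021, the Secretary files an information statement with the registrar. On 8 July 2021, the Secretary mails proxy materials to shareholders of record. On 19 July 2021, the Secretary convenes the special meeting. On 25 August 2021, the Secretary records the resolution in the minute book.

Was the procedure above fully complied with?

No

(1) due by 18 April 2021 + 82 days = 9 July 2021; done 29 April 2021 — timely.
(2) permitted from 29 April 2021 + 15 days = 14 May 2021 onward; done 17 May 2021 — permitted.
(3) due by 17 May 2021 + 35 days = 21 June 2021; done 26 June 2021 — 5 days late.
That is the first point of non-compliance.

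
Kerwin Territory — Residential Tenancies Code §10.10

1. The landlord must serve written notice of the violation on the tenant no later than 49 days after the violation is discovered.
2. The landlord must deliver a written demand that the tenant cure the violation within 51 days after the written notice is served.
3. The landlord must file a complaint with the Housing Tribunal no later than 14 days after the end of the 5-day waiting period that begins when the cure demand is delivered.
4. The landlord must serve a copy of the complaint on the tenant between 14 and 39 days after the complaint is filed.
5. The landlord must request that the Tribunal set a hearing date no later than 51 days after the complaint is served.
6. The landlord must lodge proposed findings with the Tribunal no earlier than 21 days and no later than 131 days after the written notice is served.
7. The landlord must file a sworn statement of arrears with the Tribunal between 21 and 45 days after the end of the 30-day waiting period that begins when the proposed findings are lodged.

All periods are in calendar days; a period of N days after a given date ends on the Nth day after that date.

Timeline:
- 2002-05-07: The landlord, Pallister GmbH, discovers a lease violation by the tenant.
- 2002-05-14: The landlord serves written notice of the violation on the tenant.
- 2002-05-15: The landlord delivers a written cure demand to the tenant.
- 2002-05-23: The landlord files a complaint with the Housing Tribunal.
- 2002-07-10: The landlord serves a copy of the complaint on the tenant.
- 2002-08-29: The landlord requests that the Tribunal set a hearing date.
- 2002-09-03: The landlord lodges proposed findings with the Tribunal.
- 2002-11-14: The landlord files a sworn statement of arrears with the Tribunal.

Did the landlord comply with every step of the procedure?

No

Step 1 — counting 49 days from 2002-05-07 (when the violation is discovered) gives a deadline of 2002-06-25; completed 2002-05-14, before the deadline.
Step 2 — counting 51 days from 2002-05-14 (when the written notice is served) gives a deadline of 2002-07-04; completed 2002-05-15, before the deadline.
Step 3 — counting 14 days from 2002-05-20 (end of the 5-day waiting period, which began when the cure demand is delivered on 2002-05-15) gives a deadline of 2002-06-03; done 2002-05-23 — timely.
Step 4 — 14 and 39 days from 2002-05-23 (when the complaint is filed) are 2002-06-06 and 2002-07-01 respectively; done 2002-07-10 — 9 days after the window closed.
The analysis stops there.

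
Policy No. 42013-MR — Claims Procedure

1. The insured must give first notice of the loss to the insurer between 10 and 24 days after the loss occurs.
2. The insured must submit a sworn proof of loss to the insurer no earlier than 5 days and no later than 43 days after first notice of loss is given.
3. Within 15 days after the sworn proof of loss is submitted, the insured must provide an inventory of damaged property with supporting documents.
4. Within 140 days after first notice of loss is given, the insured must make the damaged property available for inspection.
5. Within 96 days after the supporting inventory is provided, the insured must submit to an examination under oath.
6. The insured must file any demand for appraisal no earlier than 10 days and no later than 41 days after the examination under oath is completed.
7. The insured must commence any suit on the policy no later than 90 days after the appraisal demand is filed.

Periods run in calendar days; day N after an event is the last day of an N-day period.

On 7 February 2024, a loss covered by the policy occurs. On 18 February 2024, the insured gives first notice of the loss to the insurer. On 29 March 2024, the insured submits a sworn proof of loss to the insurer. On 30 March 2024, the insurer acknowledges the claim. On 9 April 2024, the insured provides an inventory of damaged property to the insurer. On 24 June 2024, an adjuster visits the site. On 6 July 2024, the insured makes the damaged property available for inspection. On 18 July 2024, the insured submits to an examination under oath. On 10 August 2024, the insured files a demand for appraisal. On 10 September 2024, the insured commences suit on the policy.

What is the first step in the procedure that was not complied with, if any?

Step 1 — 10 and 24 days from 7 February 2024 (when the loss occurs) are 17 February 2024 and 2 March 2024 respectively; 18 February 2024 falls inside that range.
Step 2 — 5 and 43 days from 18 February 2024 (when first notice of loss is given) are 23 February 2024 and 1 April 2024 respectively; 29 March 2024 falls inside that range.
Step 3 — counting 15 days from 29 March 2024 (when the sworn proof of loss is submitted) gives a deadline of 13 April 2024; done 9 April 2024 — timely.
Step 4 — counting 140 days from 18 February 2024 (when first notice of loss is given) gives a deadline of 7 July 2024; 6 July 2024 is within that limit.
Step 5 — counting 96 days from 9 April 2024 (when the supporting inventory is provided) gives a deadline of 14 July 2024; not done until 18 July 2024, 4 days after the deadline.
No need to go further; step 5 was not satisfied.

Step 5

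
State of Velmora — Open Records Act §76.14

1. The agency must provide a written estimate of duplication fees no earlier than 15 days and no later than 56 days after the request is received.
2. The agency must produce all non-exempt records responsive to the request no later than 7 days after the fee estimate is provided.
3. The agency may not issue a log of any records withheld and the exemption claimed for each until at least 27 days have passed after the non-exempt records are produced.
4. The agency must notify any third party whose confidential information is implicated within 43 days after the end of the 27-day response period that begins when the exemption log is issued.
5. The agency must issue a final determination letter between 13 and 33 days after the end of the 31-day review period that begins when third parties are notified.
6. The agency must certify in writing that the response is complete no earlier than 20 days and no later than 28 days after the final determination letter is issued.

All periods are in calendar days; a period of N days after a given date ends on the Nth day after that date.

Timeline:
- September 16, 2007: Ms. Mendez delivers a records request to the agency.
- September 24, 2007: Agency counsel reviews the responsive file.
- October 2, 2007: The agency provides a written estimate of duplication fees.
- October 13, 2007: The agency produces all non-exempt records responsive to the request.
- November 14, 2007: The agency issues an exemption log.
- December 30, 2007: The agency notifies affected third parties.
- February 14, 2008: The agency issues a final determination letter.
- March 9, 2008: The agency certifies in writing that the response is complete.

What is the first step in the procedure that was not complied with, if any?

Step 2

(1) the permitted window runs from September 16, 2007 + 15 = October 1, 2007 to September 16, 2007 + 56 = November 11, 2007; done October 2, 2007, which is between those dates.
(2) due by October 2, 2007 + 7 days = October 9, 2007; not done until October 13, 2007, 4 days after the deadline.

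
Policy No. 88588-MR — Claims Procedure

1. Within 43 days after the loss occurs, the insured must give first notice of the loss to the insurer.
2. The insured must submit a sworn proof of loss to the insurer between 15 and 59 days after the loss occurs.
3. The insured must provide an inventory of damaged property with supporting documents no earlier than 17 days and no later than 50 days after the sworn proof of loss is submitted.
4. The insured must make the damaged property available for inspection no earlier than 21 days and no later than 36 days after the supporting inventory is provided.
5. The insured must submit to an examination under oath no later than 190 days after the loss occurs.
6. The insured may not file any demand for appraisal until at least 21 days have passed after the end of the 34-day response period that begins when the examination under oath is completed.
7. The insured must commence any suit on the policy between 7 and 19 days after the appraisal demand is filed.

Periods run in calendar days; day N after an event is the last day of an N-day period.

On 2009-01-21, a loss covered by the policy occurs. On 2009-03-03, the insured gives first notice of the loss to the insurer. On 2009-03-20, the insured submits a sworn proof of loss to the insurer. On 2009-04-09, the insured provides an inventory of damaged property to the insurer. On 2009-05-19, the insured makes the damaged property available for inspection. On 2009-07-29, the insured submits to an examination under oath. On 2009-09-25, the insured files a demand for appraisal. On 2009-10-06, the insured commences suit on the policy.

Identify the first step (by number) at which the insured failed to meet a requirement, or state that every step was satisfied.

(1) due by 2009-01-21 + 43 days = 2009-03-05; completed 2009-03-03, before the deadline.
(2) the permitted window runs from 2009-01-21 + 15 = 2009-02-05 to 2009-01-21 + 59 = 2009-03-21; done 2009-03-20 — within the window.
(3) the permitted window runs from 2009-03-20 + 17 = 2009-04-06 to 2009-03-20 + 50 = 2009-05-09; done 2009-04-09 — within the window.
(4) the permitted window runs from 2009-04-09 + 21 = 2009-04-30 to 2009-04-09 + 36 = 2009-05-15; 2009-05-19 is 4 days past the end of the window.

Step 4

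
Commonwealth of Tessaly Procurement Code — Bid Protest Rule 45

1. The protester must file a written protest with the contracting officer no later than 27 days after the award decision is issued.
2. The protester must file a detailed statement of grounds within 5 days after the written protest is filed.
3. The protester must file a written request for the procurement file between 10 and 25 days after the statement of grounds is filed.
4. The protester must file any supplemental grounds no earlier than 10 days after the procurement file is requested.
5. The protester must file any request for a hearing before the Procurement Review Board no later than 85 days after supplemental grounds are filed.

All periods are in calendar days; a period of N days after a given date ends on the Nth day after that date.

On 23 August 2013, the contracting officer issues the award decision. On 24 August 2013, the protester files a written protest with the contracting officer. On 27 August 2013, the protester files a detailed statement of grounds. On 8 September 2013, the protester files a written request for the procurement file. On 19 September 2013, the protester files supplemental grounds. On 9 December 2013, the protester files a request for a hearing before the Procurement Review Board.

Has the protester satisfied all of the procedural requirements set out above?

(1) due by 23 August 2013 + 27 days = 19 September 2013; 24 August 2013 is within that limit.
(2) due by 24 August 2013 + 5 days = 29 August 2013; completed 27 August 2013, before the deadline.
(3) the permitted window runs from 27 August 2013 + 10 = 6 September 2013 to 27 August 2013 + 25 = 21 September 2013; done 8 September 2013, which is between those dates.
(4) permitted from 8 September 2013 + 10 days = 18 September 2013 onward; done 19 September 2013, after the minimum wait.
(5) due by 19 September 2013 + 85 days = 13 December 2013; 9 December 2013 is within that limit.

Yes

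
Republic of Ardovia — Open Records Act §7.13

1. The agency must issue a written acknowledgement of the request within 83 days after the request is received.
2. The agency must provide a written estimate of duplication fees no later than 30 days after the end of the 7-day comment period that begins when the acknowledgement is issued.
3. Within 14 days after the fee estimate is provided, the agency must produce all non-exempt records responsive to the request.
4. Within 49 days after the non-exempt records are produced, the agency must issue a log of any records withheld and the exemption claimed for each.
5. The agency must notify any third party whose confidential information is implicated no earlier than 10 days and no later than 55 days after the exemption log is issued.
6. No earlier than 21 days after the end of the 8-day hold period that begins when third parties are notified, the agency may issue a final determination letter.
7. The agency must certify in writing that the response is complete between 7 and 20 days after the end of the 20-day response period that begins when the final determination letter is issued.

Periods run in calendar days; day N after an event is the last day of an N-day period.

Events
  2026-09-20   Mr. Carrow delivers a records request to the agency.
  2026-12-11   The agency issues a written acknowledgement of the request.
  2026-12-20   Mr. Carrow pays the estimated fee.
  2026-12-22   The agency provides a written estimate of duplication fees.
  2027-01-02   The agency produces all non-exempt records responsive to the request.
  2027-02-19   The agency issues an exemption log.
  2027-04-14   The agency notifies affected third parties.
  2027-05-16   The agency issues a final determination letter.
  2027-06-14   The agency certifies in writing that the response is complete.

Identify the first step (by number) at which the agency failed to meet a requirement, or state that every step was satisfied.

None — every step was satisfied

(1) due by 2026-09-20 + 83 days = 2026-12-12; completed 2026-12-11, before the deadline.
(2) due by 2026-12-18 + 30 days = 2027-01-17; done 2026-12-22 — timely.
(3) due by 2026-12-22 + 14 days = 2027-01-05; done 2027-01-02 — timely.
(4) due by 2027-01-02 + 49 days = 2027-02-20; 2027-02-19 is within that limit.
(5) the permitted window runs from 2027-02-19 + 10 = 2027-03-01 to 2027-02-19 + 55 = 2027-04-15; 2027-04-14 falls inside that range.
(6) permitted from 2027-04-22 + 21 days = 2027-05-13 onward; done 2027-05-16, after the minimum wait.
(7) the permitted window runs from 2027-06-05 + 7 = 2027-06-12 to 2027-06-05 + 20 = 2027-06-25; done 2027-06-14, which is between those dates.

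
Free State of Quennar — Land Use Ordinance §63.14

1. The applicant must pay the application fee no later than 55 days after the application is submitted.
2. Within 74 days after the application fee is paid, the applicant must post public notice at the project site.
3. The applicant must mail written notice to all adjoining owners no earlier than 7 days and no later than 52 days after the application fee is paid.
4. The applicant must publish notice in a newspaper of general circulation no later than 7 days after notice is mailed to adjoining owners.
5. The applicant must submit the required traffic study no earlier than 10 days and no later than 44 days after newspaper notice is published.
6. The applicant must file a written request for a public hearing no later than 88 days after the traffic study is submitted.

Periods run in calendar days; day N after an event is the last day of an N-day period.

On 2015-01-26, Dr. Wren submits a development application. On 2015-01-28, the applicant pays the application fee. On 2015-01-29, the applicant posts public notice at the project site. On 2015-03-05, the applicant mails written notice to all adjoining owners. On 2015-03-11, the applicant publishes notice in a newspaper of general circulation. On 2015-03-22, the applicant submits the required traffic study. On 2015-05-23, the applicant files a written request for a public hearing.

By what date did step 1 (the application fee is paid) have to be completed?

2015-03-22

Step 1 runs from 2015-01-26, when the application is submitted. 55 days after 2015-01-26 is 2015-03-22.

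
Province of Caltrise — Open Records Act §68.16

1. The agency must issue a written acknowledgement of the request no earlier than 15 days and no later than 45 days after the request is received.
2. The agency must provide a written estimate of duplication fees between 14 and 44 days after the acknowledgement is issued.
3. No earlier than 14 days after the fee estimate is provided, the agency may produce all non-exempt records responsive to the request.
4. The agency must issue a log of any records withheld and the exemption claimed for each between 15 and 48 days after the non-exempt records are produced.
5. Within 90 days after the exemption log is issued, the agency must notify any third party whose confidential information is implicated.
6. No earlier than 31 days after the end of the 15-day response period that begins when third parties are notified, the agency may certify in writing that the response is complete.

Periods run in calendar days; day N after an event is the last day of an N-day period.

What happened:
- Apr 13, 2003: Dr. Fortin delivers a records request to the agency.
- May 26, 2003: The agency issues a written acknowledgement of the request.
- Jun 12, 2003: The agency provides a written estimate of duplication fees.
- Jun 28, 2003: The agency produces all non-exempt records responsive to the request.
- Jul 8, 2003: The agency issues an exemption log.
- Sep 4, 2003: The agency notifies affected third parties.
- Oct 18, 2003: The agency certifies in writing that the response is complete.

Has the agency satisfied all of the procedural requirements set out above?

Step 1: the window is 15–45 days after Apr 13, 2003 (when the request is received), so Apr 28, 2003 through May 28, 2003; done May 26, 2003 — within the window.
Step 2: the window is 14–44 days after May 26, 2003 (when the acknowledgement is issued), so Jun 9, 2003 through Jul 9, 2003; Jun 12, 2003 falls inside that range.
Step 3: the earliest permitted date is 14 days after Jun 12, 2003 (when the fee estimate is provided), i.e. Jun 26, 2003; Jun 28, 2003 is on or after that date.
Step 4: the window is 15–48 days after Jun 28, 2003 (when the non-exempt records are produced), so Jul 13, 2003 through Aug 15, 2003; done Jul 8, 2003 — 5 days before the window opened.

No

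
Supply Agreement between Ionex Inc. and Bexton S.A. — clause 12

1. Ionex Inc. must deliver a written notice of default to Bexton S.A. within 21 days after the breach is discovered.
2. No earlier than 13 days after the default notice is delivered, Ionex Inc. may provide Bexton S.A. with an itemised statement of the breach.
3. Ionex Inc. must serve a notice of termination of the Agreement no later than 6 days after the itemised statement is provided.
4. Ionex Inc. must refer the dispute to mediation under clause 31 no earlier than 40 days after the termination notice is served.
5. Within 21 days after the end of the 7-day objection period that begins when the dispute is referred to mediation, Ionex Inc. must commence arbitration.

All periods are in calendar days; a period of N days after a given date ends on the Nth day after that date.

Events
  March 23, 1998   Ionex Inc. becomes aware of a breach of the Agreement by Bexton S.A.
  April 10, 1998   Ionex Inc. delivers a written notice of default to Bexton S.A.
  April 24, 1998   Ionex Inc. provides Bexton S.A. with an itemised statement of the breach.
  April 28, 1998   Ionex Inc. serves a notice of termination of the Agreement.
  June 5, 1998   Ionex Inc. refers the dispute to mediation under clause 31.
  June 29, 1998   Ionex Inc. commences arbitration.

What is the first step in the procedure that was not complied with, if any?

Step 4

Step 1 — counting 21 days from March 23, 1998 (when the breach is discovered) gives a deadline of April 13, 1998; done April 10, 1998 — timely.
Step 2 — must wait 13 days from April 10, 1998 (when the default notice is delivered), so not before April 23, 1998; done April 24, 1998, after the minimum wait.
Step 3 — counting 6 days from April 24, 1998 (when the itemised statement is provided) gives a deadline of April 30, 1998; done April 28, 1998 — timely.
Step 4 — must wait 40 days from April 28, 1998 (when the termination notice is served), so not before June 7, 1998; done June 5, 1998 — 2 days too early.
Later steps need not be reached.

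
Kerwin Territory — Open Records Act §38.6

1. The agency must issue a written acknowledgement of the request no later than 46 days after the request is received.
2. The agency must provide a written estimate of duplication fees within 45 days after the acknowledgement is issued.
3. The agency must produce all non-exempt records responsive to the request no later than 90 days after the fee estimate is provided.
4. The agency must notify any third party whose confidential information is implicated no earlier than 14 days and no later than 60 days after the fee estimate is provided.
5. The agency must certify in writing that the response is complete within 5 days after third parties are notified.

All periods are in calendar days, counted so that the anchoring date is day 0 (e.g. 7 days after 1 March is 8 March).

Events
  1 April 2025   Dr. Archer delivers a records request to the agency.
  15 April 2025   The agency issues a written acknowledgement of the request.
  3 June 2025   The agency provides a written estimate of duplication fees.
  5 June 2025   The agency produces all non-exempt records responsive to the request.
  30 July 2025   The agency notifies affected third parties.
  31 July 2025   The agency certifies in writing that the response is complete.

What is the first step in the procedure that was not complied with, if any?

Step 1 — counting 46 days from 1 April 2025 (when the request is received) gives a deadline of 17 May 2025; done 15 April 2025 — timely.
Step 2 — counting 45 days from 15 April 2025 (when the acknowledgement is issued) gives a deadline of 30 May 2025; done 3 June 2025 — 4 days late.
The analysis stops there.

Step 2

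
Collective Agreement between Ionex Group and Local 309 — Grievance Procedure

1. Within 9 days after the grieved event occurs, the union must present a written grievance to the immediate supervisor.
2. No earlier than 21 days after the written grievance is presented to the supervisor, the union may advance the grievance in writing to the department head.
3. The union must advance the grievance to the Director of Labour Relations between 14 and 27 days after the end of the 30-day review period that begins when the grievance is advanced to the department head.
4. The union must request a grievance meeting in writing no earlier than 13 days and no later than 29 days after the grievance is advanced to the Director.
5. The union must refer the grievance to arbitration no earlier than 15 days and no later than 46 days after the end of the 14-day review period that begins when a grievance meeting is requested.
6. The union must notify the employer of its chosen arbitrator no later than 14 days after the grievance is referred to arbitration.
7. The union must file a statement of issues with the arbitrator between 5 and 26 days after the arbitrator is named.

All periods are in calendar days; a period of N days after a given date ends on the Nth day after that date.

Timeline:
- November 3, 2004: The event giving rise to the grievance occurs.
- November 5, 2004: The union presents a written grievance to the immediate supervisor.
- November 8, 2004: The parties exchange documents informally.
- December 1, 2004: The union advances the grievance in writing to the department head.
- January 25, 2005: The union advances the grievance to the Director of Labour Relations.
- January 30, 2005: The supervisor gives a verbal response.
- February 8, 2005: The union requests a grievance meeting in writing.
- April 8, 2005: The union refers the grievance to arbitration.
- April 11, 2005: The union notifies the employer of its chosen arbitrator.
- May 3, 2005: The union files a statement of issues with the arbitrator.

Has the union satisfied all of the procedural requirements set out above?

Step 1 — counting 9 days from November 3, 2004 (when the grieved event occurs) gives a deadline of November 12, 2004; completed November 5, 2004, before the deadline.
Step 2 — must wait 21 days from November 5, 2004 (when the written grievance is presented to the supervisor), so not before November 26, 2004; done December 1, 2004 — permitted.
Step 3 — 14 and 27 days from December 31, 2004 (end of the 30-day review period, which began when the grievance is advanced to the department head on December 1, 2004) are January 14, 2005 and January 27, 2005 respectively; done January 25, 2005, which is between those dates.
Step 4 — 13 and 29 days from January 25, 2005 (when the grievance is advanced to the Director) are February 7, 2005 and February 23, 2005 respectively; done February 8, 2005, which is between those dates.
Step 5 — 15 and 46 days from February 22, 2005 (end of the 14-day review period, which began when a grievance meeting is requested on February 8, 2005) are March 9, 2005 and April 9, 2005 respectively; done April 8, 2005, which is between those dates.
Step 6 — counting 14 days from April 8, 2005 (when the grievance is referred to arbitration) gives a deadline of April 22, 2005; done April 11, 2005 — timely.
Step 7 — 5 and 26 days from April 11, 2005 (when the arbitrator is named) are April 16, 2005 and May 7, 2005 respectively; May 3, 2005 falls inside that range.

Yes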